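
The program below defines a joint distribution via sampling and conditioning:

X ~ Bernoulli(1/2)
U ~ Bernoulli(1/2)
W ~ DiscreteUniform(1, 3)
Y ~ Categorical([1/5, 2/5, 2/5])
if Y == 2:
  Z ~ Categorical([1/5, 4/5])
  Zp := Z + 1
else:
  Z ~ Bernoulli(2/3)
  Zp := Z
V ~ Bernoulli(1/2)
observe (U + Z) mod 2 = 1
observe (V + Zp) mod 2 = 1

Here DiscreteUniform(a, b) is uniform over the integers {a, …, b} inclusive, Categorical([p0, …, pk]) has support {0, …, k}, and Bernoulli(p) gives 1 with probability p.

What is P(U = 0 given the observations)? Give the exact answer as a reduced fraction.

P(U = 0 | obs) = 18/25

Enumerate traces; 36 have nonzero weight after conditioning:
  (X=0, U=0, W=1, Y=0, Z=1, V=0) weight 1/180
  (X=0, U=0, W=1, Y=1, Z=1, V=0) weight 1/90
  (X=0, U=0, W=1, Y=2, Z=1, V=1) weight 1/75
  (X=0, U=0, W=2, Y=0, Z=1, V=0) weight 1/180
  (X=0, U=0, W=2, Y=1, Z=1, V=0) weight 1/90
  (X=0, U=0, W=2, Y=2, Z=1, V=1) weight 1/75
  (X=0, U=0, W=3, Y=0, Z=1, V=0) weight 1/180
  (X=0, U=0, W=3, Y=1, Z=1, V=0) weight 1/90
  (X=0, U=1, W=1, Y=0, Z=0, V=1) weight 1/360
  … 27 more
Group by U:
  weight(U=0) = 9/50
  weight(U=1) = 7/100
Total weight = 9/50 + 7/100 = 1/4
P(U=0 | obs) = 9/50 / 1/4 = 18/25
P(U=1 | obs) = 7/100 / 1/4 = 7/25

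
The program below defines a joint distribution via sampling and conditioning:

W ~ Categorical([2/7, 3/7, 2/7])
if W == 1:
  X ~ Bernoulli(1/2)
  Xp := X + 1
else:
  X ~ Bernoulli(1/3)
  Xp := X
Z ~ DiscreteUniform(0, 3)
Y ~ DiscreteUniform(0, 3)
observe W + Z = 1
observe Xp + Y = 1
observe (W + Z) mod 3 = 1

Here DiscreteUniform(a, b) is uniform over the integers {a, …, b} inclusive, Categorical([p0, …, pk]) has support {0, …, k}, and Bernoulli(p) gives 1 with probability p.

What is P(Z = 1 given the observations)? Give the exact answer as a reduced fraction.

P(Z = 1 | obs) = 4/7

Enumerate traces; 3 have nonzero weight after conditioning:
  (W=0, X=0, Z=1, Y=1) weight 1/84
  (W=0, X=1, Z=1, Y=0) weight 1/168
  (W=1, X=0, Z=0, Y=0) weight 3/224
Group by Z:
  weight(Z=0) = 3/224
  weight(Z=1) = 1/56
Total weight = 3/224 + 1/56 = 1/32
P(Z=0 | obs) = 3/224 / 1/32 = 3/7
P(Z=1 | obs) = 1/56 / 1/32 = 4/7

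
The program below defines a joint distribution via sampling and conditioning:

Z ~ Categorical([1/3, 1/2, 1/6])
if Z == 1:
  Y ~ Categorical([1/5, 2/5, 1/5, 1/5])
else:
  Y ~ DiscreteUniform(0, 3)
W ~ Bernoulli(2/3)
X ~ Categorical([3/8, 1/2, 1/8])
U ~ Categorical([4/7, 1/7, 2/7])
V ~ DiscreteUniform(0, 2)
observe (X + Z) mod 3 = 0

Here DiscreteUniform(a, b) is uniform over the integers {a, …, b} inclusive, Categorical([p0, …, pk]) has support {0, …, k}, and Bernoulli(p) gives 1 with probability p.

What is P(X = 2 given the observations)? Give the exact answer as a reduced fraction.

Enumerate traces; 216 have nonzero weight after conditioning:
  (Z=0, Y=0, W=0, X=0, U=0, V=0) weight 1/504
  (Z=0, Y=0, W=0, X=0, U=0, V=1) weight 1/504
  (Z=0, Y=0, W=0, X=0, U=0, V=2) weight 1/504
  (Z=0, Y=0, W=0, X=0, U=1, V=0) weight 1/2016
  (Z=0, Y=0, W=0, X=0, U=1, V=1) weight 1/2016
  (Z=0, Y=0, W=0, X=0, U=1, V=2) weight 1/2016
  (Z=0, Y=0, W=0, X=0, U=2, V=0) weight 1/1008
  (Z=0, Y=0, W=0, X=0, U=2, V=1) weight 1/1008
  (Z=1, Y=0, W=0, X=2, U=0, V=0) weight 1/1260
  (Z=2, Y=0, W=0, X=1, U=0, V=0) weight 1/756
  … 206 more
Group by X:
  weight(X=0) = 1/8
  weight(X=1) = 1/12
  weight(X=2) = 1/16
Total weight = 1/8 + 1/12 + 1/16 = 13/48
P(X=0 | obs) = 1/8 / 13/48 = 6/13
P(X=1 | obs) = 1/12 / 13/48 = 4/13
P(X=2 | obs) = 1/16 / 13/48 = 3/13

P(X = 2 | obs) = 3/13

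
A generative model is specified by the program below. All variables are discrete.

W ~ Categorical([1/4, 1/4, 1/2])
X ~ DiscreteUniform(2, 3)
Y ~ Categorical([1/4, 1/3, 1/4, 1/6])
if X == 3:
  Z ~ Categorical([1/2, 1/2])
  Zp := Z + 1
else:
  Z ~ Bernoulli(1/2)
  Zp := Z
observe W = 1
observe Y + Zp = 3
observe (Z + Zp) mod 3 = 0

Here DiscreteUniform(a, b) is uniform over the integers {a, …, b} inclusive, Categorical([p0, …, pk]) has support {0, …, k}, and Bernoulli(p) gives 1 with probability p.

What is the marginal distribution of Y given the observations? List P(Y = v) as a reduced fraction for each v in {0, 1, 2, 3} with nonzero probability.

P(Y=1) = 2/3, P(Y=3) = 1/3

Enumerate traces; 2 have nonzero weight after conditioning:
  (W=1, X=2, Y=3, Z=0) weight 1/96
  (W=1, X=3, Y=1, Z=1) weight 1/48
Group by Y:
  weight(Y=1) = 1/48
  weight(Y=3) = 1/96
Total weight = 1/48 + 1/96 = 1/32
P(Y=1 | obs) = 1/48 / 1/32 = 2/3
P(Y=3 | obs) = 1/96 / 1/32 = 1/3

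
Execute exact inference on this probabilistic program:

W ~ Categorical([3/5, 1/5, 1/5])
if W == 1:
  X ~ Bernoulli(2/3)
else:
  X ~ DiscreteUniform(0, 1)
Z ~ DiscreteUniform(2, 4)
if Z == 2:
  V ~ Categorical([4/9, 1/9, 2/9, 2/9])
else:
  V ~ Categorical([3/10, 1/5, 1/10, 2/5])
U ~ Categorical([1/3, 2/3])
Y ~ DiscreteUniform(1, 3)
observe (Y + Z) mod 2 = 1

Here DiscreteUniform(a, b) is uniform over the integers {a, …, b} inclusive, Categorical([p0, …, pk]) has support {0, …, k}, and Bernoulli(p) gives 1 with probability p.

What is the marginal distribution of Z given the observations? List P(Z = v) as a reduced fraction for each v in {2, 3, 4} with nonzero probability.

P(Z=2) = 2/5, P(Z=3) = 1/5, P(Z=4) = 2/5

Enumerate traces; 240 have nonzero weight after conditioning:
  (W=0, X=0, Z=2, V=0, U=0, Y=1) weight 2/405
  (W=0, X=0, Z=2, V=0, U=0, Y=3) weight 2/405
  (W=0, X=0, Z=2, V=0, U=1, Y=1) weight 4/405
  (W=0, X=0, Z=2, V=0, U=1, Y=3) weight 4/405
  (W=0, X=0, Z=2, V=1, U=0, Y=1) weight 1/810
  (W=0, X=0, Z=2, V=1, U=0, Y=3) weight 1/810
  (W=0, X=0, Z=2, V=1, U=1, Y=1) weight 1/405
  (W=0, X=0, Z=2, V=1, U=1, Y=3) weight 1/405
  (W=0, X=0, Z=3, V=0, U=0, Y=2) weight 1/300
  (W=0, X=0, Z=4, V=0, U=0, Y=1) weight 1/300
  … 230 more
Group by Z:
  weight(Z=2) = 2/9
  weight(Z=3) = 1/9
  weight(Z=4) = 2/9
Total weight = 2/9 + 1/9 + 2/9 = 5/9
P(Z=2 | obs) = 2/9 / 5/9 = 2/5
P(Z=3 | obs) = 1/9 / 5/9 = 1/5
P(Z=4 | obs) = 2/9 / 5/9 = 2/5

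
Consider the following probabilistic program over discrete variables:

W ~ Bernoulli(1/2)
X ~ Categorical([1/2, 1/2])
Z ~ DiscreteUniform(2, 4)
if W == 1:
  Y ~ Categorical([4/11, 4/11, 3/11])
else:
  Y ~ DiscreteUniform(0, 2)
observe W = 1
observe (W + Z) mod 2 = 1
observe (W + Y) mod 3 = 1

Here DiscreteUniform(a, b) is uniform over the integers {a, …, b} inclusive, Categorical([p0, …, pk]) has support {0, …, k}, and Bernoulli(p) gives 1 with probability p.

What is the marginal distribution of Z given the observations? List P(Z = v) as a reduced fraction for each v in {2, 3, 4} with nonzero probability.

Enumerate traces; 4 have nonzero weight after conditioning:
  (W=1, X=0, Z=2, Y=0) weight 1/33
  (W=1, X=0, Z=4, Y=0) weight 1/33
  (W=1, X=1, Z=2, Y=0) weight 1/33
  (W=1, X=1, Z=4, Y=0) weight 1/33
Group by Z:
  weight(Z=2) = 2/33
  weight(Z=4) = 2/33
Total weight = 2/33 + 2/33 = 4/33
P(Z=2 | obs) = 2/33 / 4/33 = 1/2
P(Z=4 | obs) = 2/33 / 4/33 = 1/2

P(Z=2) = 1/2, P(Z=4) = 1/2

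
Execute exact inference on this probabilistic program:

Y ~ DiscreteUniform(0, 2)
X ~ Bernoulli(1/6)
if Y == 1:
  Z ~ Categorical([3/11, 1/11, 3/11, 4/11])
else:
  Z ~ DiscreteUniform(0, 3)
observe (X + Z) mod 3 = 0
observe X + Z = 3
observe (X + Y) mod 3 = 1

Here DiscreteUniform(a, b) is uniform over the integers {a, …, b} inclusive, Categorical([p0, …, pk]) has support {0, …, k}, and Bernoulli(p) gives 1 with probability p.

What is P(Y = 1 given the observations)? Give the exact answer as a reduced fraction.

Enumerate traces; 2 have nonzero weight after conditioning:
  (Y=0, X=1, Z=2) weight 1/72
  (Y=1, X=0, Z=3) weight 10/99
Group by Y:
  weight(Y=0) = 1/72
  weight(Y=1) = 10/99
Total weight = 1/72 + 10/99 = 91/792
P(Y=0 | obs) = 1/72 / 91/792 = 11/91
P(Y=1 | obs) = 10/99 / 91/792 = 80/91

P(Y = 1 | obs) = 80/91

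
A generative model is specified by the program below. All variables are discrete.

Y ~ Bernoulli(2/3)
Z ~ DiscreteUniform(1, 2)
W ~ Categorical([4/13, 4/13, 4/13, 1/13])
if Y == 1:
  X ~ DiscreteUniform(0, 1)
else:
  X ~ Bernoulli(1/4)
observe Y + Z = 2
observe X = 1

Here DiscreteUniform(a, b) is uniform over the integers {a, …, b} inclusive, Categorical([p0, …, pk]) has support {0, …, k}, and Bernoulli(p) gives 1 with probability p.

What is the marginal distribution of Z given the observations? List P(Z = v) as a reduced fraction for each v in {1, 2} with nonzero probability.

P(Z=1) = 4/5, P(Z=2) = 1/5

Enumerate traces; 8 have nonzero weight after conditioning:
  (Y=0, Z=2, W=0, X=1) weight 1/78
  (Y=0, Z=2, W=1, X=1) weight 1/78
  (Y=0, Z=2, W=2, X=1) weight 1/78
  (Y=0, Z=2, W=3, X=1) weight 1/312
  (Y=1, Z=1, W=0, X=1) weight 2/39
  (Y=1, Z=1, W=1, X=1) weight 2/39
  (Y=1, Z=1, W=2, X=1) weight 2/39
  (Y=1, Z=1, W=3, X=1) weight 1/78
Group by Z:
  weight(Z=1) = 1/6
  weight(Z=2) = 1/24
Total weight = 1/6 + 1/24 = 5/24
P(Z=1 | obs) = 1/6 / 5/24 = 4/5
P(Z=2 | obs) = 1/24 / 5/24 = 1/5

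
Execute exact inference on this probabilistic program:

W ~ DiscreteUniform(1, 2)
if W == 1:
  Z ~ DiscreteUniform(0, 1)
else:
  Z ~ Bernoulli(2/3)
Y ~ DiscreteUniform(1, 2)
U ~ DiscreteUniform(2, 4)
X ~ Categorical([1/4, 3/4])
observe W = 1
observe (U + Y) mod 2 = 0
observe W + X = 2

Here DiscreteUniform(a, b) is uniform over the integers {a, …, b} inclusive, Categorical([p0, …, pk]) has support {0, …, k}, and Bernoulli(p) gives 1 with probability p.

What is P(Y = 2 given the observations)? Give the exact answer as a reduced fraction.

Enumerate traces; 6 have nonzero weight after conditioning:
  (W=1, Z=0, Y=1, U=3, X=1) weight 1/32
  (W=1, Z=0, Y=2, U=2, X=1) weight 1/32
  (W=1, Z=0, Y=2, U=4, X=1) weight 1/32
  (W=1, Z=1, Y=1, U=3, X=1) weight 1/32
  (W=1, Z=1, Y=2, U=2, X=1) weight 1/32
  (W=1, Z=1, Y=2, U=4, X=1) weight 1/32
Group by Y:
  weight(Y=1) = 1/16
  weight(Y=2) = 1/8
Total weight = 1/16 + 1/8 = 3/16
P(Y=1 | obs) = 1/16 / 3/16 = 1/3
P(Y=2 | obs) = 1/8 / 3/16 = 2/3

P(Y = 2 | obs) = 2/3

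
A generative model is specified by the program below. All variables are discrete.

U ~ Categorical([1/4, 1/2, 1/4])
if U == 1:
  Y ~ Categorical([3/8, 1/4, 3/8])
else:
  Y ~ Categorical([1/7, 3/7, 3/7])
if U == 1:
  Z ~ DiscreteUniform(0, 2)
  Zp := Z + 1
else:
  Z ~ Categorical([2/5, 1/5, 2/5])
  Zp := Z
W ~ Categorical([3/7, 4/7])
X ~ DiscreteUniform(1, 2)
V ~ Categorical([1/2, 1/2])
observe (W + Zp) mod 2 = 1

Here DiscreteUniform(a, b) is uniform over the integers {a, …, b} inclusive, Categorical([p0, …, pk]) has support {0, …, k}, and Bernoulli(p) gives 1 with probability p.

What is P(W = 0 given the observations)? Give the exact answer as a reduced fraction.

Enumerate traces; 108 have nonzero weight after conditioning:
  (U=0, Y=0, Z=0, W=1, X=1, V=0) weight 1/490
  (U=0, Y=0, Z=0, W=1, X=1, V=1) weight 1/490
  (U=0, Y=0, Z=0, W=1, X=2, V=0) weight 1/490
  (U=0, Y=0, Z=0, W=1, X=2, V=1) weight 1/490
  (U=0, Y=0, Z=1, W=0, X=1, V=0) weight 3/3920
  (U=0, Y=0, Z=1, W=0, X=1, V=1) weight 3/3920
  (U=0, Y=0, Z=1, W=0, X=2, V=0) weight 3/3920
  (U=0, Y=0, Z=1, W=0, X=2, V=1) weight 3/3920
  … 100 more
Group by W:
  weight(W=0) = 13/70
  weight(W=1) = 34/105
Total weight = 13/70 + 34/105 = 107/210
P(W=0 | obs) = 13/70 / 107/210 = 39/107
P(W=1 | obs) = 34/105 / 107/210 = 68/107

P(W = 0 | obs) = 39/107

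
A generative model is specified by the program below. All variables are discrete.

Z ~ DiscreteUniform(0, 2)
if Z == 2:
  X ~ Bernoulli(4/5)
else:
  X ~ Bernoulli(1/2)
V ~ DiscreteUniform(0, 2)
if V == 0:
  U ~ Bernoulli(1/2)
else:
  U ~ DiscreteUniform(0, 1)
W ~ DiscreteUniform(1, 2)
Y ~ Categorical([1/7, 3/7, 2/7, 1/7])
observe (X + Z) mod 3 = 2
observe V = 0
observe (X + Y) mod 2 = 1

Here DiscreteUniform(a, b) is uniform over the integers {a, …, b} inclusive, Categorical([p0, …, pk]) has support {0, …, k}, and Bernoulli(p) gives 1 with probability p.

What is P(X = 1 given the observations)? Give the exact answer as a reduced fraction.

P(X = 1 | obs) = 15/23

Enumerate traces; 16 have nonzero weight after conditioning:
  (Z=1, X=1, V=0, U=0, W=1, Y=0) weight 1/504
  (Z=1, X=1, V=0, U=0, W=1, Y=2) weight 1/252
  (Z=1, X=1, V=0, U=0, W=2, Y=0) weight 1/504
  (Z=1, X=1, V=0, U=0, W=2, Y=2) weight 1/252
  (Z=1, X=1, V=0, U=1, W=1, Y=0) weight 1/504
  (Z=1, X=1, V=0, U=1, W=1, Y=2) weight 1/252
  (Z=1, X=1, V=0, U=1, W=2, Y=0) weight 1/504
  (Z=1, X=1, V=0, U=1, W=2, Y=2) weight 1/252
  (Z=2, X=0, V=0, U=0, W=1, Y=1) weight 1/420
  … 7 more
Group by X:
  weight(X=0) = 4/315
  weight(X=1) = 1/42
Total weight = 4/315 + 1/42 = 23/630
P(X=0 | obs) = 4/315 / 23/630 = 8/23
P(X=1 | obs) = 1/42 / 23/630 = 15/23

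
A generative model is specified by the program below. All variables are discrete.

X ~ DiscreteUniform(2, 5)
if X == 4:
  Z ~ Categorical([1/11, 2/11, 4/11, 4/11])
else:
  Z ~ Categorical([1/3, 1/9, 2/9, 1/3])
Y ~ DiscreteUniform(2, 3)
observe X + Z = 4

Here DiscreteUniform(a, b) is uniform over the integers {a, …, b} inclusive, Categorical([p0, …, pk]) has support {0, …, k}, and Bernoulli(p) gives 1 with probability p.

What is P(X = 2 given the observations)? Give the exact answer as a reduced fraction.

P(X = 2 | obs) = 11/21

Enumerate traces; 6 have nonzero weight after conditioning:
  (X=2, Z=2, Y=2) weight 1/36
  (X=2, Z=2, Y=3) weight 1/36
  (X=3, Z=1, Y=2) weight 1/72
  (X=3, Z=1, Y=3) weight 1/72
  (X=4, Z=0, Y=2) weight 1/88
  (X=4, Z=0, Y=3) weight 1/88
Group by X:
  weight(X=2) = 1/18
  weight(X=3) = 1/36
  weight(X=4) = 1/44
Total weight = 1/18 + 1/36 + 1/44 = 7/66
P(X=2 | obs) = 1/18 / 7/66 = 11/21
P(X=3 | obs) = 1/36 / 7/66 = 11/42
P(X=4 | obs) = 1/44 / 7/66 = 3/14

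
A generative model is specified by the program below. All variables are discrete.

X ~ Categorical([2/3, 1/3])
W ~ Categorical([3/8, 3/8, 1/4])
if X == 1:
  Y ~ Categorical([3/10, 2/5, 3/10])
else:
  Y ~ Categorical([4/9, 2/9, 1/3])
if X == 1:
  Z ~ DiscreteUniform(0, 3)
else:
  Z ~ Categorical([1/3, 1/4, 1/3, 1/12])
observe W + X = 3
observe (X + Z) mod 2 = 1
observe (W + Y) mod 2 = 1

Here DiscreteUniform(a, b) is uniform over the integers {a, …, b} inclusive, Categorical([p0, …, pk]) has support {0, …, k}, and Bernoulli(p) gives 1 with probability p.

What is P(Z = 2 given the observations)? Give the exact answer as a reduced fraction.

Enumerate traces; 2 have nonzero weight after conditioning:
  (X=1, W=2, Y=1, Z=0) weight 1/120
  (X=1, W=2, Y=1, Z=2) weight 1/120
Group by Z:
  weight(Z=0) = 1/120
  weight(Z=2) = 1/120
Total weight = 1/120 + 1/120 = 1/60
P(Z=0 | obs) = 1/120 / 1/60 = 1/2
P(Z=2 | obs) = 1/120 / 1/60 = 1/2

P(Z = 2 | obs) = 1/2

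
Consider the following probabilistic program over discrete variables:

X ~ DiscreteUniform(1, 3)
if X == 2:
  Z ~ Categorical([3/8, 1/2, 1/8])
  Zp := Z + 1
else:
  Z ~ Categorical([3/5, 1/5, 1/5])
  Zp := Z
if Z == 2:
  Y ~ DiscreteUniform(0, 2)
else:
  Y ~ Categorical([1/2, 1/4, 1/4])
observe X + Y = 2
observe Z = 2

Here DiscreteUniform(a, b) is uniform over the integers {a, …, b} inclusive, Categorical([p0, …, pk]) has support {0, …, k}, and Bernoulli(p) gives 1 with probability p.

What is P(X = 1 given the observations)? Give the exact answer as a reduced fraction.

Enumerate traces; 2 have nonzero weight after conditioning:
  (X=1, Z=2, Y=1) weight 1/45
  (X=2, Z=2, Y=0) weight 1/72
Group by X:
  weight(X=1) = 1/45
  weight(X=2) = 1/72
Total weight = 1/45 + 1/72 = 13/360
P(X=1 | obs) = 1/45 / 13/360 = 8/13
P(X=2 | obs) = 1/72 / 13/360 = 5/13

P(X = 1 | obs) = 8/13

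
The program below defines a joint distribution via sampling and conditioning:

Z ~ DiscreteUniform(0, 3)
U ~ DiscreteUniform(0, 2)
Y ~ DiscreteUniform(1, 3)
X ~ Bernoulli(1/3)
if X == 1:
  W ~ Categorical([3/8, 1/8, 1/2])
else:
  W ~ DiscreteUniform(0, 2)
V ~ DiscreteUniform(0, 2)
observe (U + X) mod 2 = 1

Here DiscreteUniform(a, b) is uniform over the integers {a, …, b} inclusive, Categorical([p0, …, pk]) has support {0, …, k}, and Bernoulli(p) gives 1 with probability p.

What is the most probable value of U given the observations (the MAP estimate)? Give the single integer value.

Enumerate traces; 324 have nonzero weight after conditioning:
  (Z=0, U=0, Y=1, X=1, W=0, V=0) weight 1/864
  (Z=0, U=0, Y=1, X=1, W=0, V=1) weight 1/864
  (Z=0, U=0, Y=1, X=1, W=0, V=2) weight 1/864
  (Z=0, U=0, Y=1, X=1, W=1, V=0) weight 1/2592
  (Z=0, U=0, Y=1, X=1, W=1, V=1) weight 1/2592
  (Z=0, U=0, Y=1, X=1, W=1, V=2) weight 1/2592
  (Z=0, U=0, Y=1, X=1, W=2, V=0) weight 1/648
  (Z=0, U=0, Y=1, X=1, W=2, V=1) weight 1/648
  (Z=0, U=1, Y=1, X=0, W=0, V=0) weight 1/486
  (Z=0, U=2, Y=1, X=1, W=0, V=0) weight 1/864
  … 314 more
Group by U:
  weight(U=0) = 1/9
  weight(U=1) = 2/9
  weight(U=2) = 1/9
Total weight = 1/9 + 2/9 + 1/9 = 4/9
P(U=0 | obs) = 1/9 / 4/9 = 1/4
P(U=1 | obs) = 2/9 / 4/9 = 1/2
P(U=2 | obs) = 1/9 / 4/9 = 1/4
argmax = 1

argmax_v P(U = v | obs) = 1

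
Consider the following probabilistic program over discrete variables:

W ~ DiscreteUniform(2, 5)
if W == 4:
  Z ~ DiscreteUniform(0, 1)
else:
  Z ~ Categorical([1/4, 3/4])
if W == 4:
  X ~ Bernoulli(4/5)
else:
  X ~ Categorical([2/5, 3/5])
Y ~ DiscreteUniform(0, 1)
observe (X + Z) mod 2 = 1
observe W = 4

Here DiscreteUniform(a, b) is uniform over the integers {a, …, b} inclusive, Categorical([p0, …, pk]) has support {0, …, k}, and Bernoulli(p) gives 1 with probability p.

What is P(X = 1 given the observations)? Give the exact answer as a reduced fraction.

Enumerate traces; 4 have nonzero weight after conditioning:
  (W=4, Z=0, X=1, Y=0) weight 1/20
  (W=4, Z=0, X=1, Y=1) weight 1/20
  (W=4, Z=1, X=0, Y=0) weight 1/80
  (W=4, Z=1, X=0, Y=1) weight 1/80
Group by X:
  weight(X=0) = 1/40
  weight(X=1) = 1/10
Total weight = 1/40 + 1/10 = 1/8
P(X=0 | obs) = 1/40 / 1/8 = 1/5
P(X=1 | obs) = 1/10 / 1/8 = 4/5

P(X = 1 | obs) = 4/5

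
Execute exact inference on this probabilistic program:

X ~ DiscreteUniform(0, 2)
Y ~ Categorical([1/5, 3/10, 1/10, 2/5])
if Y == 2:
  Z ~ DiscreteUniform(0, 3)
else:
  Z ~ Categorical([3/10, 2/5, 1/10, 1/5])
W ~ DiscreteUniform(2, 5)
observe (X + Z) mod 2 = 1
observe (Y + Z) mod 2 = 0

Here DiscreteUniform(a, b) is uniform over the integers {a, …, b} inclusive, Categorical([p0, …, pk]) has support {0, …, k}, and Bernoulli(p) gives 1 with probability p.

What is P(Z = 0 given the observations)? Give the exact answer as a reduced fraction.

Enumerate traces; 48 have nonzero weight after conditioning:
  (X=0, Y=1, Z=1, W=2) weight 1/100
  (X=0, Y=1, Z=1, W=3) weight 1/100
  (X=0, Y=1, Z=1, W=4) weight 1/100
  (X=0, Y=1, Z=1, W=5) weight 1/100
  (X=0, Y=1, Z=3, W=2) weight 1/200
  (X=0, Y=1, Z=3, W=3) weight 1/200
  (X=0, Y=1, Z=3, W=4) weight 1/200
  (X=0, Y=1, Z=3, W=5) weight 1/200
  (X=1, Y=0, Z=0, W=2) weight 1/200
  (X=1, Y=0, Z=2, W=2) weight 1/600
  … 38 more
Group by Z:
  weight(Z=0) = 17/600
  weight(Z=1) = 14/75
  weight(Z=2) = 3/200
  weight(Z=3) = 7/75
Total weight = 17/600 + 14/75 + 3/200 + 7/75 = 97/300
P(Z=0 | obs) = 17/600 / 97/300 = 17/194
P(Z=1 | obs) = 14/75 / 97/300 = 56/97
P(Z=2 | obs) = 3/200 / 97/300 = 9/194
P(Z=3 | obs) = 7/75 / 97/300 = 28/97

P(Z = 0 | obs) = 17/194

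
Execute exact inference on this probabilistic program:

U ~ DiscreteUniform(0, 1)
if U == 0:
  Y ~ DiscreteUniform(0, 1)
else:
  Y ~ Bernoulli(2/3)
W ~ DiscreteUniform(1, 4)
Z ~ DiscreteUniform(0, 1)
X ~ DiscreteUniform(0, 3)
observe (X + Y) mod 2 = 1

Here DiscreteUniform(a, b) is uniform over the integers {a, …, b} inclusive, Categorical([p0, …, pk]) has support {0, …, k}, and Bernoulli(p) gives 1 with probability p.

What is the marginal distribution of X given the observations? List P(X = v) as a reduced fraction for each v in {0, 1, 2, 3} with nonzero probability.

P(X=0) = 7/24, P(X=1) = 5/24, P(X=2) = 7/24, P(X=3) = 5/24

Enumerate traces; 64 have nonzero weight after conditioning:
  (U=0, Y=0, W=1, Z=0, X=1) weight 1/128
  (U=0, Y=0, W=1, Z=0, X=3) weight 1/128
  (U=0, Y=0, W=1, Z=1, X=1) weight 1/128
  (U=0, Y=0, W=1, Z=1, X=3) weight 1/128
  (U=0, Y=0, W=2, Z=0, X=1) weight 1/128
  (U=0, Y=0, W=2, Z=0, X=3) weight 1/128
  (U=0, Y=0, W=2, Z=1, X=1) weight 1/128
  (U=0, Y=0, W=2, Z=1, X=3) weight 1/128
  (U=0, Y=1, W=1, Z=0, X=0) weight 1/128
  (U=0, Y=1, W=1, Z=0, X=2) weight 1/128
  … 54 more
Group by X:
  weight(X=0) = 7/48
  weight(X=1) = 5/48
  weight(X=2) = 7/48
  weight(X=3) = 5/48
Total weight = 7/48 + 5/48 + 7/48 + 5/48 = 1/2
P(X=0 | obs) = 7/48 / 1/2 = 7/24
P(X=1 | obs) = 5/48 / 1/2 = 5/24
P(X=2 | obs) = 7/48 / 1/2 = 7/24
P(X=3 | obs) = 5/48 / 1/2 = 5/24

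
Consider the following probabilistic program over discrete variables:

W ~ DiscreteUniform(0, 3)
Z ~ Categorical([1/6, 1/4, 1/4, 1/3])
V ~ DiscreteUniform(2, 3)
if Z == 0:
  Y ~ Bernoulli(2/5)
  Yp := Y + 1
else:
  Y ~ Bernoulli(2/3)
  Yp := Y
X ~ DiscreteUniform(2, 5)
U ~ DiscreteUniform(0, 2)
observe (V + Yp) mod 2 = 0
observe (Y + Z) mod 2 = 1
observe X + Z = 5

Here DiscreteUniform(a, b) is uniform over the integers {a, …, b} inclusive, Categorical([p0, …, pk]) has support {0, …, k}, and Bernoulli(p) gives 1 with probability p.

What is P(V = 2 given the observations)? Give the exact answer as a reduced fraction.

P(V = 2 | obs) = 47/77

Enumerate traces; 48 have nonzero weight after conditioning:
  (W=0, Z=0, V=2, Y=1, X=5, U=0) weight 1/1440
  (W=0, Z=0, V=2, Y=1, X=5, U=1) weight 1/1440
  (W=0, Z=0, V=2, Y=1, X=5, U=2) weight 1/1440
  (W=0, Z=1, V=2, Y=0, X=4, U=0) weight 1/1152
  (W=0, Z=1, V=2, Y=0, X=4, U=1) weight 1/1152
  (W=0, Z=1, V=2, Y=0, X=4, U=2) weight 1/1152
  (W=0, Z=2, V=3, Y=1, X=3, U=0) weight 1/576
  (W=0, Z=2, V=3, Y=1, X=3, U=1) weight 1/576
  … 40 more
Group by V:
  weight(V=2) = 47/1440
  weight(V=3) = 1/48
Total weight = 47/1440 + 1/48 = 77/1440
P(V=2 | obs) = 47/1440 / 77/1440 = 47/77
P(V=3 | obs) = 1/48 / 77/1440 = 30/77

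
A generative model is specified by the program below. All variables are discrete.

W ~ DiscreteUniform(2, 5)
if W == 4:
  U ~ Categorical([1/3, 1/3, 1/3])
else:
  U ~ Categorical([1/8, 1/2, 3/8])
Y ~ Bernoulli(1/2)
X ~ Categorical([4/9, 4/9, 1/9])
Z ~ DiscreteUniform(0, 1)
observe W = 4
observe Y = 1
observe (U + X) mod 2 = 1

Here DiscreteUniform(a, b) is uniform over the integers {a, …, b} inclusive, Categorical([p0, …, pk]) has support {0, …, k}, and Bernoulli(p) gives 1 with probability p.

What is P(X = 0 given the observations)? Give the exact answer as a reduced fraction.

Enumerate traces; 8 have nonzero weight after conditioning:
  (W=4, U=0, Y=1, X=1, Z=0) weight 1/108
  (W=4, U=0, Y=1, X=1, Z=1) weight 1/108
  (W=4, U=1, Y=1, X=0, Z=0) weight 1/108
  (W=4, U=1, Y=1, X=0, Z=1) weight 1/108
  (W=4, U=1, Y=1, X=2, Z=0) weight 1/432
  (W=4, U=1, Y=1, X=2, Z=1) weight 1/432
  (W=4, U=2, Y=1, X=1, Z=0) weight 1/108
  (W=4, U=2, Y=1, X=1, Z=1) weight 1/108
Group by X:
  weight(X=0) = 1/54
  weight(X=1) = 1/27
  weight(X=2) = 1/216
Total weight = 1/54 + 1/27 + 1/216 = 13/216
P(X=0 | obs) = 1/54 / 13/216 = 4/13
P(X=1 | obs) = 1/27 / 13/216 = 8/13
P(X=2 | obs) = 1/216 / 13/216 = 1/13

P(X = 0 | obs) = 4/13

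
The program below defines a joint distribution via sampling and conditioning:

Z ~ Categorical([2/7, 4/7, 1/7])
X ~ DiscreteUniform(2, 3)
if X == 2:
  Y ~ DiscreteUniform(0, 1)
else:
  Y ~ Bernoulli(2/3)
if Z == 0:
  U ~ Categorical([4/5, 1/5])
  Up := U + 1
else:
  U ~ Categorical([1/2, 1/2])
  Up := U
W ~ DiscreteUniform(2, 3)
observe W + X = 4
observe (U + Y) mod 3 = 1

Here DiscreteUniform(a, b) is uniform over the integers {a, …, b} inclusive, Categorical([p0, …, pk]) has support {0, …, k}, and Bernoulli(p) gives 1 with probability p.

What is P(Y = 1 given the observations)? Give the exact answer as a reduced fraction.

Enumerate traces; 6 have nonzero weight after conditioning:
  (Z=0, X=2, Y=0, U=1, W=2) weight 1/140
  (Z=0, X=2, Y=1, U=0, W=2) weight 1/35
  (Z=1, X=2, Y=0, U=1, W=2) weight 1/28
  (Z=1, X=2, Y=1, U=0, W=2) weight 1/28
  (Z=2, X=2, Y=0, U=1, W=2) weight 1/112
  (Z=2, X=2, Y=1, U=0, W=2) weight 1/112
Group by Y:
  weight(Y=0) = 29/560
  weight(Y=1) = 41/560
Total weight = 29/560 + 41/560 = 1/8
P(Y=0 | obs) = 29/560 / 1/8 = 29/70
P(Y=1 | obs) = 41/560 / 1/8 = 41/70

P(Y = 1 | obs) = 41/70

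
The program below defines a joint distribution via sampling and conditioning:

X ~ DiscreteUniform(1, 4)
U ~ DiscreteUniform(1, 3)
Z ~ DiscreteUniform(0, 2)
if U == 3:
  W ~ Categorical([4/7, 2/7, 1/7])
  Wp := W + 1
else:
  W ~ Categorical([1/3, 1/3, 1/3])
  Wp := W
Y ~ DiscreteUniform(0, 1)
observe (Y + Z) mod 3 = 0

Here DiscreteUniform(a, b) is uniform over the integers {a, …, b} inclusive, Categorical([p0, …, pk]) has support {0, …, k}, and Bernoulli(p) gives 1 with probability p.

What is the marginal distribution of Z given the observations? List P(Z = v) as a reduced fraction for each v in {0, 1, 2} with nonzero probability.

Enumerate traces; 72 have nonzero weight after conditioning:
  (X=1, U=1, Z=0, W=0, Y=0) weight 1/216
  (X=1, U=1, Z=0, W=1, Y=0) weight 1/216
  (X=1, U=1, Z=0, W=2, Y=0) weight 1/216
  (X=1, U=1, Z=2, W=0, Y=1) weight 1/216
  (X=1, U=1, Z=2, W=1, Y=1) weight 1/216
  (X=1, U=1, Z=2, W=2, Y=1) weight 1/216
  (X=1, U=2, Z=0, W=0, Y=0) weight 1/216
  (X=1, U=2, Z=0, W=1, Y=0) weight 1/216
  … 64 more
Group by Z:
  weight(Z=0) = 1/6
  weight(Z=2) = 1/6
Total weight = 1/6 + 1/6 = 1/3
P(Z=0 | obs) = 1/6 / 1/3 = 1/2
P(Z=2 | obs) = 1/6 / 1/3 = 1/2

P(Z=0) = 1/2, P(Z=2) = 1/2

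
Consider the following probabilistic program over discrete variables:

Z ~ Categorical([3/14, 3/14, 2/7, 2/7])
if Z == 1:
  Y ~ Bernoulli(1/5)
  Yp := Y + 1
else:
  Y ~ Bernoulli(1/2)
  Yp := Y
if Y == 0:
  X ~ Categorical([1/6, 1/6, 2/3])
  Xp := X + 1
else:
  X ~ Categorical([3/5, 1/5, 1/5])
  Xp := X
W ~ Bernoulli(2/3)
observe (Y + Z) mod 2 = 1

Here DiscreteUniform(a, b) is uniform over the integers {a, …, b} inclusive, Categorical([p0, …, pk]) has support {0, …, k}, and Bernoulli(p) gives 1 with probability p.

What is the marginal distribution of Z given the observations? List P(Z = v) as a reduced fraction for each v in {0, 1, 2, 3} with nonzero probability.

Enumerate traces; 24 have nonzero weight after conditioning:
  (Z=0, Y=1, X=0, W=0) weight 3/140
  (Z=0, Y=1, X=0, W=1) weight 3/70
  (Z=0, Y=1, X=1, W=0) weight 1/140
  (Z=0, Y=1, X=1, W=1) weight 1/70
  (Z=0, Y=1, X=2, W=0) weight 1/140
  (Z=0, Y=1, X=2, W=1) weight 1/70
  (Z=1, Y=0, X=0, W=0) weight 1/105
  (Z=1, Y=0, X=0, W=1) weight 2/105
  (Z=2, Y=1, X=0, W=0) weight 1/35
  (Z=3, Y=0, X=0, W=0) weight 1/126
  … 14 more
Group by Z:
  weight(Z=0) = 3/28
  weight(Z=1) = 6/35
  weight(Z=2) = 1/7
  weight(Z=3) = 1/7
Total weight = 3/28 + 6/35 + 1/7 + 1/7 = 79/140
P(Z=0 | obs) = 3/28 / 79/140 = 15/79
P(Z=1 | obs) = 6/35 / 79/140 = 24/79
P(Z=2 | obs) = 1/7 / 79/140 = 20/79
P(Z=3 | obs) = 1/7 / 79/140 = 20/79

P(Z=0) = 15/79, P(Z=1) = 24/79, P(Z=2) = 20/79, P(Z=3) = 20/79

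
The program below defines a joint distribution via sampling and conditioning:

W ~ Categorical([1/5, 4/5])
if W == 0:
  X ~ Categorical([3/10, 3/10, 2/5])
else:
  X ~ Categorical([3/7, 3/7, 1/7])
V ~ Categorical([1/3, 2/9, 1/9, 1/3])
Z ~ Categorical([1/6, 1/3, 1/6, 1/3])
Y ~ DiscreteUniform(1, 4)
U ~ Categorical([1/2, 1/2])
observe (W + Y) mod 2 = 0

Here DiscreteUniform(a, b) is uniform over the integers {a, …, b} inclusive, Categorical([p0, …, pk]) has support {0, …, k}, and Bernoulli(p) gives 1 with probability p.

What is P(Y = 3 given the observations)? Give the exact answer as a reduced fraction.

Enumerate traces; 384 have nonzero weight after conditioning:
  (W=0, X=0, V=0, Z=0, Y=2, U=0) weight 1/2400
  (W=0, X=0, V=0, Z=0, Y=2, U=1) weight 1/2400
  (W=0, X=0, V=0, Z=0, Y=4, U=0) weight 1/2400
  (W=0, X=0, V=0, Z=0, Y=4, U=1) weight 1/2400
  (W=0, X=0, V=0, Z=1, Y=2, U=0) weight 1/1200
  (W=0, X=0, V=0, Z=1, Y=2, U=1) weight 1/1200
  (W=0, X=0, V=0, Z=1, Y=4, U=0) weight 1/1200
  (W=0, X=0, V=0, Z=1, Y=4, U=1) weight 1/1200
  (W=1, X=0, V=0, Z=0, Y=1, U=0) weight 1/420
  (W=1, X=0, V=0, Z=0, Y=3, U=0) weight 1/420
  … 374 more
Group by Y:
  weight(Y=1) = 1/5
  weight(Y=2) = 1/20
  weight(Y=3) = 1/5
  weight(Y=4) = 1/20
Total weight = 1/5 + 1/20 + 1/5 + 1/20 = 1/2
P(Y=1 | obs) = 1/5 / 1/2 = 2/5
P(Y=2 | obs) = 1/20 / 1/2 = 1/10
P(Y=3 | obs) = 1/5 / 1/2 = 2/5
P(Y=4 | obs) = 1/20 / 1/2 = 1/10

P(Y = 3 | obs) = 2/5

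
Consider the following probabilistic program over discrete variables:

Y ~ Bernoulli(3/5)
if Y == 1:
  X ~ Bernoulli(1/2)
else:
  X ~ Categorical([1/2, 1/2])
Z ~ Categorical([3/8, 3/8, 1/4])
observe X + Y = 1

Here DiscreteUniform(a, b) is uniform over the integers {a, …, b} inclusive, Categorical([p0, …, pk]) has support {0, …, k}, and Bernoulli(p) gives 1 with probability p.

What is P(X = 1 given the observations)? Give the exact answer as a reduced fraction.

P(X = 1 | obs) = 2/5

Enumerate traces; 6 have nonzero weight after conditioning:
  (Y=0, X=1, Z=0) weight 3/40
  (Y=0, X=1, Z=1) weight 3/40
  (Y=0, X=1, Z=2) weight 1/20
  (Y=1, X=0, Z=0) weight 9/80
  (Y=1, X=0, Z=1) weight 9/80
  (Y=1, X=0, Z=2) weight 3/40
Group by X:
  weight(X=0) = 3/10
  weight(X=1) = 1/5
Total weight = 3/10 + 1/5 = 1/2
P(X=0 | obs) = 3/10 / 1/2 = 3/5
P(X=1 | obs) = 1/5 / 1/2 = 2/5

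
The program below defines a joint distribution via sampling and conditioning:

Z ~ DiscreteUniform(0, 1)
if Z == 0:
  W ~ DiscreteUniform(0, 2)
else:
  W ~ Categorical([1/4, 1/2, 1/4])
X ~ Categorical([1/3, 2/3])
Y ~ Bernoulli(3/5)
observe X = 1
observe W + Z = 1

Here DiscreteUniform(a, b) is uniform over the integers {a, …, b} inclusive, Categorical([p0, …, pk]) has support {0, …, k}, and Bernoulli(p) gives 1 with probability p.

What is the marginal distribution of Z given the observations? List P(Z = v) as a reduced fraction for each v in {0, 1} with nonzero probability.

P(Z=0) = 4/7, P(Z=1) = 3/7

Enumerate traces; 4 have nonzero weight after conditioning:
  (Z=0, W=1, X=1, Y=0) weight 2/45
  (Z=0, W=1, X=1, Y=1) weight 1/15
  (Z=1, W=0, X=1, Y=0) weight 1/30
  (Z=1, W=0, X=1, Y=1) weight 1/20
Group by Z:
  weight(Z=0) = 1/9
  weight(Z=1) = 1/12
Total weight = 1/9 + 1/12 = 7/36
P(Z=0 | obs) = 1/9 / 7/36 = 4/7
P(Z=1 | obs) = 1/12 / 7/36 = 3/7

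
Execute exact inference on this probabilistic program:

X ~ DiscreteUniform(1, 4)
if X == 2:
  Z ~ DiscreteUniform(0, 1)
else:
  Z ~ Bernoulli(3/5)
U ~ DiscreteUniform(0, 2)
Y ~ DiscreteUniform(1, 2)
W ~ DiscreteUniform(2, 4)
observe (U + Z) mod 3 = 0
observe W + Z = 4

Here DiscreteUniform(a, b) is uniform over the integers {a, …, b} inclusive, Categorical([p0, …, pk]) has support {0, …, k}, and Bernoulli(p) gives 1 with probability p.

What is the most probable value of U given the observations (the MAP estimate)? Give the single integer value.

Enumerate traces; 16 have nonzero weight after conditioning:
  (X=1, Z=0, U=0, Y=1, W=4) weight 1/180
  (X=1, Z=0, U=0, Y=2, W=4) weight 1/180
  (X=1, Z=1, U=2, Y=1, W=3) weight 1/120
  (X=1, Z=1, U=2, Y=2, W=3) weight 1/120
  (X=2, Z=0, U=0, Y=1, W=4) weight 1/144
  (X=2, Z=0, U=0, Y=2, W=4) weight 1/144
  (X=2, Z=1, U=2, Y=1, W=3) weight 1/144
  (X=2, Z=1, U=2, Y=2, W=3) weight 1/144
  … 8 more
Group by U:
  weight(U=0) = 17/360
  weight(U=2) = 23/360
Total weight = 17/360 + 23/360 = 1/9
P(U=0 | obs) = 17/360 / 1/9 = 17/40
P(U=2 | obs) = 23/360 / 1/9 = 23/40
argmax = 2

argmax_v P(U = v | obs) = 2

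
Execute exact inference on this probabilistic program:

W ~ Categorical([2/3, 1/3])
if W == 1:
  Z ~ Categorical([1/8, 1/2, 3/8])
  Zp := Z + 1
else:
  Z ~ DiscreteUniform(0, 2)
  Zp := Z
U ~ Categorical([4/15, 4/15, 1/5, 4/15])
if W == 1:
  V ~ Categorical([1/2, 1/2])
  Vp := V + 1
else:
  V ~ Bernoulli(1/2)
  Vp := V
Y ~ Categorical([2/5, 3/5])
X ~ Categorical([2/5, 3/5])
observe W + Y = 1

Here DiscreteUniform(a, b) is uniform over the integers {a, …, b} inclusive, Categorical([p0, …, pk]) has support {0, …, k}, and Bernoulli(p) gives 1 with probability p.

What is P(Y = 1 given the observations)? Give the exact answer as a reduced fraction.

Enumerate traces; 96 have nonzero weight after conditioning:
  (W=0, Z=0, U=0, V=0, Y=1, X=0) weight 8/1125
  (W=0, Z=0, U=0, V=0, Y=1, X=1) weight 4/375
  (W=0, Z=0, U=0, V=1, Y=1, X=0) weight 8/1125
  (W=0, Z=0, U=0, V=1, Y=1, X=1) weight 4/375
  (W=0, Z=0, U=1, V=0, Y=1, X=0) weight 8/1125
  (W=0, Z=0, U=1, V=0, Y=1, X=1) weight 4/375
  (W=0, Z=0, U=1, V=1, Y=1, X=0) weight 8/1125
  (W=0, Z=0, U=1, V=1, Y=1, X=1) weight 4/375
  (W=1, Z=0, U=0, V=0, Y=0, X=0) weight 1/1125
  … 87 more
Group by Y:
  weight(Y=0) = 2/15
  weight(Y=1) = 2/5
Total weight = 2/15 + 2/5 = 8/15
P(Y=0 | obs) = 2/15 / 8/15 = 1/4
P(Y=1 | obs) = 2/5 / 8/15 = 3/4

P(Y = 1 | obs) = 3/4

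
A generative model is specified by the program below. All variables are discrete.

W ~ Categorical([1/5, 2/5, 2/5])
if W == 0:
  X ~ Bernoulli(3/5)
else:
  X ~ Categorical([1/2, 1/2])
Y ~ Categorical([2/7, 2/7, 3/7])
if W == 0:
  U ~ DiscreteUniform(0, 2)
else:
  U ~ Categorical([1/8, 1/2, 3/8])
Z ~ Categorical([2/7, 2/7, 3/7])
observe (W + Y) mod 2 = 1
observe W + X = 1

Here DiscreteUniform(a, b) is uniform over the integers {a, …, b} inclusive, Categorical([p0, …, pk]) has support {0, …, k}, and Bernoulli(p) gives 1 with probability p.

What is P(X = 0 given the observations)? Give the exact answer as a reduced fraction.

P(X = 0 | obs) = 25/31

Enumerate traces; 27 have nonzero weight after conditioning:
  (W=0, X=1, Y=1, U=0, Z=0) weight 4/1225
  (W=0, X=1, Y=1, U=0, Z=1) weight 4/1225
  (W=0, X=1, Y=1, U=0, Z=2) weight 6/1225
  (W=0, X=1, Y=1, U=1, Z=0) weight 4/1225
  (W=0, X=1, Y=1, U=1, Z=1) weight 4/1225
  (W=0, X=1, Y=1, U=1, Z=2) weight 6/1225
  (W=0, X=1, Y=1, U=2, Z=0) weight 4/1225
  (W=0, X=1, Y=1, U=2, Z=1) weight 4/1225
  (W=1, X=0, Y=0, U=0, Z=0) weight 1/490
  … 18 more
Group by X:
  weight(X=0) = 1/7
  weight(X=1) = 6/175
Total weight = 1/7 + 6/175 = 31/175
P(X=0 | obs) = 1/7 / 31/175 = 25/31
P(X=1 | obs) = 6/175 / 31/175 = 6/31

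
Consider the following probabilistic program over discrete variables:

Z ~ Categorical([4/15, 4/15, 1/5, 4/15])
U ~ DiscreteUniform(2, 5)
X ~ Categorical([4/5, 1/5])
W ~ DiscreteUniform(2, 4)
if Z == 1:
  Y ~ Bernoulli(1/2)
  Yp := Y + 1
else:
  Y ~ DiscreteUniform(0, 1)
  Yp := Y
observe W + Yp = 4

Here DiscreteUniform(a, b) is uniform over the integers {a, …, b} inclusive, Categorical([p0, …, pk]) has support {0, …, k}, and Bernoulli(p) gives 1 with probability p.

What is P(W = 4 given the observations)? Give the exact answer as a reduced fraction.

P(W = 4 | obs) = 11/30

Enumerate traces; 64 have nonzero weight after conditioning:
  (Z=0, U=2, X=0, W=3, Y=1) weight 2/225
  (Z=0, U=2, X=0, W=4, Y=0) weight 2/225
  (Z=0, U=2, X=1, W=3, Y=1) weight 1/450
  (Z=0, U=2, X=1, W=4, Y=0) weight 1/450
  (Z=0, U=3, X=0, W=3, Y=1) weight 2/225
  (Z=0, U=3, X=0, W=4, Y=0) weight 2/225
  (Z=0, U=3, X=1, W=3, Y=1) weight 1/450
  (Z=0, U=3, X=1, W=4, Y=0) weight 1/450
  (Z=1, U=2, X=0, W=2, Y=1) weight 2/225
  … 55 more
Group by W:
  weight(W=2) = 2/45
  weight(W=3) = 1/6
  weight(W=4) = 11/90
Total weight = 2/45 + 1/6 + 11/90 = 1/3
P(W=2 | obs) = 2/45 / 1/3 = 2/15
P(W=3 | obs) = 1/6 / 1/3 = 1/2
P(W=4 | obs) = 11/90 / 1/3 = 11/30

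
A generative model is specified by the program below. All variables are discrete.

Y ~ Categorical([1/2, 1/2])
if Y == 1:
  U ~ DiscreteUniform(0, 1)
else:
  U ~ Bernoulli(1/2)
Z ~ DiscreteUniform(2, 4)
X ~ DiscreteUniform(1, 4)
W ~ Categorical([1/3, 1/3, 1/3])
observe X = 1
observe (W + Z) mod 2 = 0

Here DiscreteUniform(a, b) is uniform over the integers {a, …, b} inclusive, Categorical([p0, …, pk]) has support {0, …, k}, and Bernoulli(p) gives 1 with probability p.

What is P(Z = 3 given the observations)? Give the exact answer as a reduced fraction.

P(Z = 3 | obs) = 1/5

Enumerate traces; 20 have nonzero weight after conditioning:
  (Y=0, U=0, Z=2, X=1, W=0) weight 1/144
  (Y=0, U=0, Z=2, X=1, W=2) weight 1/144
  (Y=0, U=0, Z=3, X=1, W=1) weight 1/144
  (Y=0, U=0, Z=4, X=1, W=0) weight 1/144
  (Y=0, U=0, Z=4, X=1, W=2) weight 1/144
  (Y=0, U=1, Z=2, X=1, W=0) weight 1/144
  (Y=0, U=1, Z=2, X=1, W=2) weight 1/144
  (Y=0, U=1, Z=3, X=1, W=1) weight 1/144
  … 12 more
Group by Z:
  weight(Z=2) = 1/18
  weight(Z=3) = 1/36
  weight(Z=4) = 1/18
Total weight = 1/18 + 1/36 + 1/18 = 5/36
P(Z=2 | obs) = 1/18 / 5/36 = 2/5
P(Z=3 | obs) = 1/36 / 5/36 = 1/5
P(Z=4 | obs) = 1/18 / 5/36 = 2/5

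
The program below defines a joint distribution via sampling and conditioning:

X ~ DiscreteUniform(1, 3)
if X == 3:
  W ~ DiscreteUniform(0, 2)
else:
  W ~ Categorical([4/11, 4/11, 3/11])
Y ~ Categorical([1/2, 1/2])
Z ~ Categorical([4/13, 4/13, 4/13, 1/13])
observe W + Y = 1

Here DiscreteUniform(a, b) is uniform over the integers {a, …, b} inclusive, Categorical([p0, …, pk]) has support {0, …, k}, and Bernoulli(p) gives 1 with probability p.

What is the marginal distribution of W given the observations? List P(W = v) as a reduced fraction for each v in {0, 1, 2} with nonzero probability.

P(W=0) = 1/2, P(W=1) = 1/2

Enumerate traces; 24 have nonzero weight after conditioning:
  (X=1, W=0, Y=1, Z=0) weight 8/429
  (X=1, W=0, Y=1, Z=1) weight 8/429
  (X=1, W=0, Y=1, Z=2) weight 8/429
  (X=1, W=0, Y=1, Z=3) weight 2/429
  (X=1, W=1, Y=0, Z=0) weight 8/429
  (X=1, W=1, Y=0, Z=1) weight 8/429
  (X=1, W=1, Y=0, Z=2) weight 8/429
  (X=1, W=1, Y=0, Z=3) weight 2/429
  … 16 more
Group by W:
  weight(W=0) = 35/198
  weight(W=1) = 35/198
Total weight = 35/198 + 35/198 = 35/99
P(W=0 | obs) = 35/198 / 35/99 = 1/2
P(W=1 | obs) = 35/198 / 35/99 = 1/2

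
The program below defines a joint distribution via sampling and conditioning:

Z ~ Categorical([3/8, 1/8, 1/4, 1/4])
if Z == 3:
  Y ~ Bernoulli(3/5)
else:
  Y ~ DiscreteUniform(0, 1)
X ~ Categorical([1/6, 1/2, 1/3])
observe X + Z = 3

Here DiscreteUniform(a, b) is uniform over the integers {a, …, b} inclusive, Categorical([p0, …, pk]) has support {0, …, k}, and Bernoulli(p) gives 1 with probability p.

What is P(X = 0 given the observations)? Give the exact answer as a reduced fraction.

P(X = 0 | obs) = 1/5

Enumerate traces; 6 have nonzero weight after conditioning:
  (Z=1, Y=0, X=2) weight 1/48
  (Z=1, Y=1, X=2) weight 1/48
  (Z=2, Y=0, X=1) weight 1/16
  (Z=2, Y=1, X=1) weight 1/16
  (Z=3, Y=0, X=0) weight 1/60
  (Z=3, Y=1, X=0) weight 1/40
Group by X:
  weight(X=0) = 1/24
  weight(X=1) = 1/8
  weight(X=2) = 1/24
Total weight = 1/24 + 1/8 + 1/24 = 5/24
P(X=0 | obs) = 1/24 / 5/24 = 1/5
P(X=1 | obs) = 1/8 / 5/24 = 3/5
P(X=2 | obs) = 1/24 / 5/24 = 1/5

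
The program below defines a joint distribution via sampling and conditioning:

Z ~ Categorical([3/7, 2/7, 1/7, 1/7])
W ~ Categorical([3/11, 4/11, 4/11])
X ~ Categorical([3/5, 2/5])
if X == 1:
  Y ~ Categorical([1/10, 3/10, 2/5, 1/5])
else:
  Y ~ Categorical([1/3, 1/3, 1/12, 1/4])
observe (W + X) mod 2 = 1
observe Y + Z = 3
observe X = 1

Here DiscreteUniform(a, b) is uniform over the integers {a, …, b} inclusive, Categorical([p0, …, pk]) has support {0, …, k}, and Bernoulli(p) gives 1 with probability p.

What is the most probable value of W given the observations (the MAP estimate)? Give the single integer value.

Enumerate traces; 8 have nonzero weight after conditioning:
  (Z=0, W=0, X=1, Y=3) weight 18/1925
  (Z=0, W=2, X=1, Y=3) weight 24/1925
  (Z=1, W=0, X=1, Y=2) weight 24/1925
  (Z=1, W=2, X=1, Y=2) weight 32/1925
  (Z=2, W=0, X=1, Y=1) weight 9/1925
  (Z=2, W=2, X=1, Y=1) weight 12/1925
  (Z=3, W=0, X=1, Y=0) weight 3/1925
  (Z=3, W=2, X=1, Y=0) weight 4/1925
Group by W:
  weight(W=0) = 54/1925
  weight(W=2) = 72/1925
Total weight = 54/1925 + 72/1925 = 18/275
P(W=0 | obs) = 54/1925 / 18/275 = 3/7
P(W=2 | obs) = 72/1925 / 18/275 = 4/7
argmax = 2

argmax_v P(W = v | obs) = 2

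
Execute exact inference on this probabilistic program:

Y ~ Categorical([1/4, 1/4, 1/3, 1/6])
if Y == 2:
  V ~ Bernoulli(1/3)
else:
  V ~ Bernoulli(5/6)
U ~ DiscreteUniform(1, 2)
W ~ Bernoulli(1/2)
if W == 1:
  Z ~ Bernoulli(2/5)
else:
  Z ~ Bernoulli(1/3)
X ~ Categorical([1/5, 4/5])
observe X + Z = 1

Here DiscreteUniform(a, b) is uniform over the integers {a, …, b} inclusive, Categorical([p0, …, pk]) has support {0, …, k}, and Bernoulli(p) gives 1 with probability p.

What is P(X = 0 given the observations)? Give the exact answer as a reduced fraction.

Enumerate traces; 64 have nonzero weight after conditioning:
  (Y=0, V=0, U=1, W=0, Z=0, X=1) weight 1/180
  (Y=0, V=0, U=1, W=0, Z=1, X=0) weight 1/1440
  (Y=0, V=0, U=1, W=1, Z=0, X=1) weight 1/200
  (Y=0, V=0, U=1, W=1, Z=1, X=0) weight 1/1200
  (Y=0, V=0, U=2, W=0, Z=0, X=1) weight 1/180
  (Y=0, V=0, U=2, W=0, Z=1, X=0) weight 1/1440
  (Y=0, V=0, U=2, W=1, Z=0, X=1) weight 1/200
  (Y=0, V=0, U=2, W=1, Z=1, X=0) weight 1/1200
  … 56 more
Group by X:
  weight(X=0) = 11/150
  weight(X=1) = 38/75
Total weight = 11/150 + 38/75 = 29/50
P(X=0 | obs) = 11/150 / 29/50 = 11/87
P(X=1 | obs) = 38/75 / 29/50 = 76/87

P(X = 0 | obs) = 11/87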